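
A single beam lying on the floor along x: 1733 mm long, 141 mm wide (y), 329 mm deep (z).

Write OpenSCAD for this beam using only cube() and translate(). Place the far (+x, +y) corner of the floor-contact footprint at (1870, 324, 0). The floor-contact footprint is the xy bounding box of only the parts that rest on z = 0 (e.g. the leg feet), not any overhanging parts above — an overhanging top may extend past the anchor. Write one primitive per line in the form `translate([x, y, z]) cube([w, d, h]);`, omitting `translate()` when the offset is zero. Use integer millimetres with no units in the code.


translate([137, 183, 0]) cube([1733, 141, 329]);


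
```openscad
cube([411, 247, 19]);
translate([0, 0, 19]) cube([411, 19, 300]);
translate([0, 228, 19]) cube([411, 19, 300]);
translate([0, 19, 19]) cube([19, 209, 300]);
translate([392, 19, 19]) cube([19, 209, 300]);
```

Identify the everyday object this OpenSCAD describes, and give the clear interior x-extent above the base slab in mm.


An open box. The internal width is 373 mm.

A 411×247 base slab with four walls standing on it — an open box. The base is 411 mm wide and the walls are 19 mm thick, so the internal width is 411 − 2 × 19 = 373 mm.


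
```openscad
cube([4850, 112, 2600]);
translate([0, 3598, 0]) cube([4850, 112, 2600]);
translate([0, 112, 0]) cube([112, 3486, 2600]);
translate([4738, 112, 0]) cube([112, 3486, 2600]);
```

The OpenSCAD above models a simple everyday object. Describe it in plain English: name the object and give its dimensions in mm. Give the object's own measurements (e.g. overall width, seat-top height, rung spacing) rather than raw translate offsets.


The wall frame of a small rectangular building: four walls, each 2600 mm tall and 112 mm thick, enclosing a footprint 4850 mm (x) by 3710 mm (y) outside-to-outside, with no floor or roof. The front and back walls (the −y and +y sides) span the full width; the two side walls fit between them.


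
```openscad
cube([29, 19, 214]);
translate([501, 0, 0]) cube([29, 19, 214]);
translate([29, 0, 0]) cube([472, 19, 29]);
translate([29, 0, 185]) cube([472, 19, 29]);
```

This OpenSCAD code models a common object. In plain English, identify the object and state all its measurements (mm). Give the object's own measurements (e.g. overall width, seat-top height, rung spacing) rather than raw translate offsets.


A rectangular picture frame lying in the x–z plane (depth along y). The opening is 472 mm wide (x) by 156 mm tall (z), surrounded by a border 29 mm wide on all four sides. The frame is 19 mm deep and is made of two full-height vertical stiles with two horizontal rails fitted between them.


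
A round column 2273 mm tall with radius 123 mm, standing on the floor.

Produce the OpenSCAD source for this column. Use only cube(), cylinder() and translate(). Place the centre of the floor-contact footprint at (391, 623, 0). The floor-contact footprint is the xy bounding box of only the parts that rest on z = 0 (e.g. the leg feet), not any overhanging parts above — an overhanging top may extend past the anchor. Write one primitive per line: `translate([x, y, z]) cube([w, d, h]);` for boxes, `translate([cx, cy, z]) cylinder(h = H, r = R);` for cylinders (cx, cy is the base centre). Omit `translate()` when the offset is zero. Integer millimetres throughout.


translate([391, 623, 0]) cylinder(h = 2273, r = 123);


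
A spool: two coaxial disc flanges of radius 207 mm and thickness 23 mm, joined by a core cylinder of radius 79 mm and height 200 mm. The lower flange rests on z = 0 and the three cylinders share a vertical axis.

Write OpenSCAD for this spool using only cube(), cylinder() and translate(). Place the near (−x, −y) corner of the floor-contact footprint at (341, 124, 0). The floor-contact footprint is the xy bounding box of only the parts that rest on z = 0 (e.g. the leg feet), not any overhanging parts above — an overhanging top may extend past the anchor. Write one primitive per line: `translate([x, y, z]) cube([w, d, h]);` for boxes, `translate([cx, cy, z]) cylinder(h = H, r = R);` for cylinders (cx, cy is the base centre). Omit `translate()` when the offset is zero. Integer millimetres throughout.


translate([548, 331, 0]) cylinder(h = 23, r = 207);
translate([548, 331, 23]) cylinder(h = 200, r = 79);
translate([548, 331, 223]) cylinder(h = 23, r = 207);


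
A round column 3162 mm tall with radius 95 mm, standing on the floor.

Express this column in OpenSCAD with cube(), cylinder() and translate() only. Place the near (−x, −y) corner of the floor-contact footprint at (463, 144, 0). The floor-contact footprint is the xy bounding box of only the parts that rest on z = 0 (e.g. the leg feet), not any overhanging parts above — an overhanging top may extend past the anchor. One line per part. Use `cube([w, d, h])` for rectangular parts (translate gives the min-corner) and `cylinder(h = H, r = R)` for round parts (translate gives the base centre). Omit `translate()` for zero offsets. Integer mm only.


translate([558, 239, 0]) cylinder(h = 3162, r = 95);


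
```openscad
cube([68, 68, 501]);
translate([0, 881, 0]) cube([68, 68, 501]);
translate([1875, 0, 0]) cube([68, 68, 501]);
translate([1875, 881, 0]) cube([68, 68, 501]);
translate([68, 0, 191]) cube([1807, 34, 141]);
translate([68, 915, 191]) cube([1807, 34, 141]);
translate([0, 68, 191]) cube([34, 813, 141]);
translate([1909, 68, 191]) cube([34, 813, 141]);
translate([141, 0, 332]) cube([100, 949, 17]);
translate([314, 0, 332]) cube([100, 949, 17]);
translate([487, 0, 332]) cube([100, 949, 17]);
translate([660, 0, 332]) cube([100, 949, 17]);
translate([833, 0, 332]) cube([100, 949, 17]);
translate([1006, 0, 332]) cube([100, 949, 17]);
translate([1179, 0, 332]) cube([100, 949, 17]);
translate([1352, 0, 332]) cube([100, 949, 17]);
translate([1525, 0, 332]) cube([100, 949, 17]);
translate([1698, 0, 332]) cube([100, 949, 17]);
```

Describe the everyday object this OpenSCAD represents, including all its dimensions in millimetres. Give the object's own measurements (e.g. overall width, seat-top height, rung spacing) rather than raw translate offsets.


A bed frame 1943 mm long (x) by 949 mm wide (y). Four 68×68 mm corner posts, 501 mm tall, at the corners of the footprint. Four rails of 34 mm thickness and 141 mm height run between adjacent posts with their undersides at z = 191 mm, their outer faces flush with the outside of the frame (the two x-running rails run between the posts' inner faces; the two y-running rails run between the posts' inner faces). 10 slats, each 100 mm wide (x) and 17 mm thick, lie across the top of the two x-running rails, running the full 949 mm width of the frame in y; along x they sit between the end posts with a 73 mm gap after the −x posts and between neighbouring slats, leaving 77 mm before the +x posts.


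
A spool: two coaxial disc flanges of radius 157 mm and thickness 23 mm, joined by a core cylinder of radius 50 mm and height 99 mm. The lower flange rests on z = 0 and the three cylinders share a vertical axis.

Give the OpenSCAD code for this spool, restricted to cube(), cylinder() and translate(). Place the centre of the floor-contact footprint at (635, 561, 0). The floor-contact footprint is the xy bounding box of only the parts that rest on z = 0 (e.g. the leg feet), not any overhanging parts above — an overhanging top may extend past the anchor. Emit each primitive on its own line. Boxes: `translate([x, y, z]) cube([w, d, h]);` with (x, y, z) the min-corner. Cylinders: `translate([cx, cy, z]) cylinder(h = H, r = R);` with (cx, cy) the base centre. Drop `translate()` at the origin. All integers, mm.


translate([635, 561, 0]) cylinder(h = 23, r = 157);
translate([635, 561, 23]) cylinder(h = 99, r = 50);
translate([635, 561, 122]) cylinder(h = 23, r = 157);


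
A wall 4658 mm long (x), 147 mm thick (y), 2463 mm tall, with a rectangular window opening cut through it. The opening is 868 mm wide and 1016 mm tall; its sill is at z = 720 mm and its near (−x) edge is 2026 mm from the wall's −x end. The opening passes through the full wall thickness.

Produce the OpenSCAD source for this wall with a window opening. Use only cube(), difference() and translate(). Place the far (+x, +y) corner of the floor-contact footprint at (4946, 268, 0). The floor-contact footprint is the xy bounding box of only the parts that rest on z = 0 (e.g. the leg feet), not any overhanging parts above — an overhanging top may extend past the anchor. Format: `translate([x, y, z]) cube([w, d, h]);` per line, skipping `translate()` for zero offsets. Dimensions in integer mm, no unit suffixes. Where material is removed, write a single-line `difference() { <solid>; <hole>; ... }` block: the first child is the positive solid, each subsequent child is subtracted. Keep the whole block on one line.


difference() { translate([288, 121, 0]) cube([4658, 147, 2463]); translate([2314, 121, 720]) cube([868, 147, 1016]); }


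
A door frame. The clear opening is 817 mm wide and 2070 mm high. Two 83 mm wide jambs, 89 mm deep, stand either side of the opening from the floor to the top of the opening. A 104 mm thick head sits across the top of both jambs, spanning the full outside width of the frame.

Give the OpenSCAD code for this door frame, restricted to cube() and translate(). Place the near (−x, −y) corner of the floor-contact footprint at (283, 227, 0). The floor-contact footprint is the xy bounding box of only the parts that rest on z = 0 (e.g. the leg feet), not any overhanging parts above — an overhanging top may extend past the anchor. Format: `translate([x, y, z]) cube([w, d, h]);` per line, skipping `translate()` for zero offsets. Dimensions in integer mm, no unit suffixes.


translate([283, 227, 0]) cube([83, 89, 2070]);
translate([1183, 227, 0]) cube([83, 89, 2070]);
translate([283, 227, 2070]) cube([983, 89, 104]);


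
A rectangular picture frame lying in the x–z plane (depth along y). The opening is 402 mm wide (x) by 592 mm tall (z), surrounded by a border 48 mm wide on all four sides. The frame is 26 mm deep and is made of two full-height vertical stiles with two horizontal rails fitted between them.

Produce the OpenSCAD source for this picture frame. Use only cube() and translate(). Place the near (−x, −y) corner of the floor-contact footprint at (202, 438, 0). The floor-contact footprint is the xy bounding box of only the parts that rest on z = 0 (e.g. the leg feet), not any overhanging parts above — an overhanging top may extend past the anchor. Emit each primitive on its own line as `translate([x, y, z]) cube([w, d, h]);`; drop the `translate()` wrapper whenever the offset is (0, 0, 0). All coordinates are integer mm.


translate([202, 438, 0]) cube([48, 26, 688]);
translate([652, 438, 0]) cube([48, 26, 688]);
translate([250, 438, 0]) cube([402, 26, 48]);
translate([250, 438, 640]) cube([402, 26, 48]);


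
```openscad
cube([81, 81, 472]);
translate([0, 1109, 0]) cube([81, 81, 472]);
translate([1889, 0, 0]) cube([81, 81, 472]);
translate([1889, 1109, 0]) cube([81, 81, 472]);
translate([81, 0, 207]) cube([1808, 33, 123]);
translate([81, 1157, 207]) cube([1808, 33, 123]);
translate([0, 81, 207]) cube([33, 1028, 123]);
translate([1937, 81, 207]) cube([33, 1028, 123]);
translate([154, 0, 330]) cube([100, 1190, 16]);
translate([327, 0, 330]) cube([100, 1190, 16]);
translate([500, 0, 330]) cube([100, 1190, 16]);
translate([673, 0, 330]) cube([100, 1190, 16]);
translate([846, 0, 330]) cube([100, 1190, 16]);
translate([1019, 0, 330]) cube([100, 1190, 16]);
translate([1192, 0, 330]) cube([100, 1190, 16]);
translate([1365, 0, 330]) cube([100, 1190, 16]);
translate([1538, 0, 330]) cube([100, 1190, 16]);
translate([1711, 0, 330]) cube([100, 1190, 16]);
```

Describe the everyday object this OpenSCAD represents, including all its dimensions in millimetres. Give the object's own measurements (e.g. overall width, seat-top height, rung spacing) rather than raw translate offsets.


A bed frame 1970 mm long (x) by 1190 mm wide (y). Four 81×81 mm corner posts, 472 mm tall, at the corners of the footprint. Four rails of 33 mm thickness and 123 mm height run between adjacent posts with their undersides at z = 207 mm, their outer faces flush with the outside of the frame (the two x-running rails run between the posts' inner faces; the two y-running rails run between the posts' inner faces). 10 slats, each 100 mm wide (x) and 16 mm thick, lie across the top of the two x-running rails, running the full 1190 mm width of the frame in y; along x they sit between the end posts with a 73 mm gap after the −x posts and between neighbouring slats, leaving 78 mm before the +x posts.


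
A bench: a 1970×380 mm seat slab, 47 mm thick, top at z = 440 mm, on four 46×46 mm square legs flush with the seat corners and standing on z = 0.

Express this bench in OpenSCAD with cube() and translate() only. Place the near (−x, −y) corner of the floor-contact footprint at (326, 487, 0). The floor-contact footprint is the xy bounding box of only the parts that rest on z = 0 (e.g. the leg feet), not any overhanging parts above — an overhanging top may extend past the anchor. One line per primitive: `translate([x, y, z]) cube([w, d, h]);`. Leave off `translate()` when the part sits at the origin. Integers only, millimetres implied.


translate([326, 487, 393]) cube([1970, 380, 47]);
translate([326, 487, 0]) cube([46, 46, 393]);
translate([326, 821, 0]) cube([46, 46, 393]);
translate([2250, 487, 0]) cube([46, 46, 393]);
translate([2250, 821, 0]) cube([46, 46, 393]);


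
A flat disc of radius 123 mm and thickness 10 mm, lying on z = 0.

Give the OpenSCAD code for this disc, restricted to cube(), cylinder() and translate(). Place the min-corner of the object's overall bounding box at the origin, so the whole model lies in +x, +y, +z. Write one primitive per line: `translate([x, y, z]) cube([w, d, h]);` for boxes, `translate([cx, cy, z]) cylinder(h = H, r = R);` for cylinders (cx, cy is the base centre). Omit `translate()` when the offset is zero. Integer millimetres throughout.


translate([123, 123, 0]) cylinder(h = 10, r = 123);


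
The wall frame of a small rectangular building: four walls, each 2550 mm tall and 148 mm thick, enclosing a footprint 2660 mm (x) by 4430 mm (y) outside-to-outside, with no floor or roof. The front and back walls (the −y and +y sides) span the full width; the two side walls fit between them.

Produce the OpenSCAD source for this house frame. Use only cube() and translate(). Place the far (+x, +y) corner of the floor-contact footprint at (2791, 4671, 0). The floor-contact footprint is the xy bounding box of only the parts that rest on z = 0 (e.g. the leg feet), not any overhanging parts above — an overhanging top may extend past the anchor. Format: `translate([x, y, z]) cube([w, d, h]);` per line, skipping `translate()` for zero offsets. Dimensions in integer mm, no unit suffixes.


translate([131, 241, 0]) cube([2660, 148, 2550]);
translate([131, 4523, 0]) cube([2660, 148, 2550]);
translate([131, 389, 0]) cube([148, 4134, 2550]);
translate([2643, 389, 0]) cube([148, 4134, 2550]);


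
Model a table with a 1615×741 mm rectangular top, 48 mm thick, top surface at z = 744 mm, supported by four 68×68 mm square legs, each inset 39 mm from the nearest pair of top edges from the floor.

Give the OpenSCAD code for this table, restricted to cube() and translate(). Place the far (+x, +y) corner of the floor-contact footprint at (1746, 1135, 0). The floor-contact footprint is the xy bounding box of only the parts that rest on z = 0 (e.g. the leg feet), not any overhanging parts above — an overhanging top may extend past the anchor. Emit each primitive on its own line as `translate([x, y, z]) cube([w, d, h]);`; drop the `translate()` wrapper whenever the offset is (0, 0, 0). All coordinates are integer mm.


translate([170, 433, 696]) cube([1615, 741, 48]);
translate([209, 472, 0]) cube([68, 68, 696]);
translate([1678, 472, 0]) cube([68, 68, 696]);
translate([209, 1067, 0]) cube([68, 68, 696]);
translate([1678, 1067, 0]) cube([68, 68, 696]);


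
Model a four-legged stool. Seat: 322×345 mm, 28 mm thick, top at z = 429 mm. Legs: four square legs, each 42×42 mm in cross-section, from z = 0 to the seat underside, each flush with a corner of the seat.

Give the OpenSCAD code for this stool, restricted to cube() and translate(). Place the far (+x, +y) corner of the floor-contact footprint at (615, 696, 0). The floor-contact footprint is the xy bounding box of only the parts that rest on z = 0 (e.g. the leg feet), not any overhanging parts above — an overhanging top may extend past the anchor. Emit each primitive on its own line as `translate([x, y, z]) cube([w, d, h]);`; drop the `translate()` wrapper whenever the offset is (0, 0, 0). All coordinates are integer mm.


translate([293, 351, 401]) cube([322, 345, 28]);
translate([293, 351, 0]) cube([42, 42, 401]);
translate([573, 351, 0]) cube([42, 42, 401]);
translate([293, 654, 0]) cube([42, 42, 401]);
translate([573, 654, 0]) cube([42, 42, 401]);


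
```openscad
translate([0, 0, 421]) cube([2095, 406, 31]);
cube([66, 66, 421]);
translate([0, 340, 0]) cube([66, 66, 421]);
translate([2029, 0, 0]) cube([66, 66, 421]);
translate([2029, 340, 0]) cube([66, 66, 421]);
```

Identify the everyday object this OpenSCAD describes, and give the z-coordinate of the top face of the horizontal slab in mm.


A bench. The seat-top height is 452 mm.

A long slab on four corner posts — a bench. The slab sits at z = 421 with thickness 31, so the top is 421 + 31 = 452 mm.


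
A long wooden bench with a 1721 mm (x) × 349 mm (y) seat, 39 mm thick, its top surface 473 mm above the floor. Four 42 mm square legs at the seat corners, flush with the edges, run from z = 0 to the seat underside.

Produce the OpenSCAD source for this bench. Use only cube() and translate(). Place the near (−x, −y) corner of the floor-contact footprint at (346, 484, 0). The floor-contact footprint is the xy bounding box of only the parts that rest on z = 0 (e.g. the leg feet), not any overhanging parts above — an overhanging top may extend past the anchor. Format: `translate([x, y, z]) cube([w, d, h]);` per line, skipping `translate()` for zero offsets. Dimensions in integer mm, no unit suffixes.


translate([346, 484, 434]) cube([1721, 349, 39]);
translate([346, 484, 0]) cube([42, 42, 434]);
translate([346, 791, 0]) cube([42, 42, 434]);
translate([2025, 484, 0]) cube([42, 42, 434]);
translate([2025, 791, 0]) cube([42, 42, 434]);


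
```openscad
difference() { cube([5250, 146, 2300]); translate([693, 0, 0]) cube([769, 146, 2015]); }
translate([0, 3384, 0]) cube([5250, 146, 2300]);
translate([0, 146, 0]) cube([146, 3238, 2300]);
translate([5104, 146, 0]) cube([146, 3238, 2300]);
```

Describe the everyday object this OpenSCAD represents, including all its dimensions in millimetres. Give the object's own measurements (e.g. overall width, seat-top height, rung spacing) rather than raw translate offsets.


A single room: four walls, each 2300 mm tall and 146 mm thick, enclosing an outside footprint 5250×3530 mm (x × y), no floor or roof. The front and back walls (−y and +y sides) run the full x-width; the side walls fit between their inner faces. A door opening 769 mm wide and 2015 mm tall is cut through the front wall from the floor up, its −x edge 693 mm from the wall's −x end.


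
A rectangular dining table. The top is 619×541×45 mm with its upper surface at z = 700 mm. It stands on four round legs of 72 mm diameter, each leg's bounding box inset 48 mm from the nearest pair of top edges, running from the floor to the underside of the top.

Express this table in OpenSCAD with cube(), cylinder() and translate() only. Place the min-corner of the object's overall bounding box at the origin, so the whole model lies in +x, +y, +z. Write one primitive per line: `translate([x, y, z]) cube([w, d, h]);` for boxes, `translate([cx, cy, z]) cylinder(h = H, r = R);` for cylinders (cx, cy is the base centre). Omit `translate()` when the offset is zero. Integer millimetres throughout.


// leg_h = 700 - 45 = 655
translate([0, 0, 655]) cube([619, 541, 45]);
translate([84, 84, 0]) cylinder(h = 655, r = 36);
translate([535, 84, 0]) cylinder(h = 655, r = 36);
translate([84, 457, 0]) cylinder(h = 655, r = 36);
translate([535, 457, 0]) cylinder(h = 655, r = 36);


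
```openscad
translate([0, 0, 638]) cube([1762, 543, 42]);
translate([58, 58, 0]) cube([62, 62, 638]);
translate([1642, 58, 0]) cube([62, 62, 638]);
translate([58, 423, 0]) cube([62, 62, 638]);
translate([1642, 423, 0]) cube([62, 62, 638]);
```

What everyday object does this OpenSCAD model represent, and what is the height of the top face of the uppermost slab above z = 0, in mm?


A table. The table height is 680 mm.

A 1762×543×42 slab sits at z = 638 on four 62 mm square posts — a table. The top surface is at 638 + 42 = 680 mm.


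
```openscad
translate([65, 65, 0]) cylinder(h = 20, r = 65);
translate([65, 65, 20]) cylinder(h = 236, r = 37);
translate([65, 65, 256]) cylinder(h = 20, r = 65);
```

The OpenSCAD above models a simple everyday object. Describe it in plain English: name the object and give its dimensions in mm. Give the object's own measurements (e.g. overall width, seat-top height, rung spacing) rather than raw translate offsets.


A spool: two coaxial disc flanges of radius 65 mm and thickness 20 mm, joined by a core cylinder of radius 37 mm and height 236 mm. The lower flange rests on z = 0 and the three cylinders share a vertical axis.


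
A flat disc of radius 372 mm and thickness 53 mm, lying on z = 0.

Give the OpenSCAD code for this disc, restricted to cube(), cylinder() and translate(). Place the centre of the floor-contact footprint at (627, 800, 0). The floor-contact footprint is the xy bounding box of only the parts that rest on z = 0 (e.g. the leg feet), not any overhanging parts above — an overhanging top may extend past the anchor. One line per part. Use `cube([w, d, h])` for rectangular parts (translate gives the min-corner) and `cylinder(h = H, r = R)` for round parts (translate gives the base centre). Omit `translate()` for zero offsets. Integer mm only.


translate([627, 800, 0]) cylinder(h = 53, r = 372);


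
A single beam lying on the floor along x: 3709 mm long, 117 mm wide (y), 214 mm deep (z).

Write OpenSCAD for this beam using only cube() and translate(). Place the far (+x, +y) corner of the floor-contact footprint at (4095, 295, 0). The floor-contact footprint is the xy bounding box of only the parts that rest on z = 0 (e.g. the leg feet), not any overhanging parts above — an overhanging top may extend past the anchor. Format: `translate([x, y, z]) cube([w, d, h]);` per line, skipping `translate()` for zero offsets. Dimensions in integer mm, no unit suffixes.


translate([386, 178, 0]) cube([3709, 117, 214]);


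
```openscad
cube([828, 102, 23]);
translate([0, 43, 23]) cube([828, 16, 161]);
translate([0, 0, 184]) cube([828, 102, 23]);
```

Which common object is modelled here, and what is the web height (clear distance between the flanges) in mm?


An I-beam. The web height is 161 mm.

Two wide flanges with a thin centred web — an I-beam. Overall 207 mm minus two 23 mm flanges gives a web of 207 − 2·23 = 161 mm.


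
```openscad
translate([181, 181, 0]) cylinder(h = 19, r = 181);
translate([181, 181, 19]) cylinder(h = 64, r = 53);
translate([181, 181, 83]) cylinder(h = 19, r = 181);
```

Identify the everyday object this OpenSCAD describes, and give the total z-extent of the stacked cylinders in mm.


A spool. The overall height is 102 mm.

Three coaxial cylinders, large–small–large — a spool. Two 19 mm flanges and a 64 mm core give 19 + 64 + 19 = 102 mm.


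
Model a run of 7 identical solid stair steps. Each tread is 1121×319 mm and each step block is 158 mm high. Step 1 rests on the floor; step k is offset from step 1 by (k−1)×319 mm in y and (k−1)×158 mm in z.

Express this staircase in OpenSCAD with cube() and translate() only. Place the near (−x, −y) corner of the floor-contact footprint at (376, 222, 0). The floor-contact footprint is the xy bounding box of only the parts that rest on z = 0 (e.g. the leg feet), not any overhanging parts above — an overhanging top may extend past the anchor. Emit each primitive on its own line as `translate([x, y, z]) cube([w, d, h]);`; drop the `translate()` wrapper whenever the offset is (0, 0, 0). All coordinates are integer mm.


translate([376, 222, 0]) cube([1121, 319, 158]);
translate([376, 541, 158]) cube([1121, 319, 158]);
translate([376, 860, 316]) cube([1121, 319, 158]);
translate([376, 1179, 474]) cube([1121, 319, 158]);
translate([376, 1498, 632]) cube([1121, 319, 158]);
translate([376, 1817, 790]) cube([1121, 319, 158]);
translate([376, 2136, 948]) cube([1121, 319, 158]);


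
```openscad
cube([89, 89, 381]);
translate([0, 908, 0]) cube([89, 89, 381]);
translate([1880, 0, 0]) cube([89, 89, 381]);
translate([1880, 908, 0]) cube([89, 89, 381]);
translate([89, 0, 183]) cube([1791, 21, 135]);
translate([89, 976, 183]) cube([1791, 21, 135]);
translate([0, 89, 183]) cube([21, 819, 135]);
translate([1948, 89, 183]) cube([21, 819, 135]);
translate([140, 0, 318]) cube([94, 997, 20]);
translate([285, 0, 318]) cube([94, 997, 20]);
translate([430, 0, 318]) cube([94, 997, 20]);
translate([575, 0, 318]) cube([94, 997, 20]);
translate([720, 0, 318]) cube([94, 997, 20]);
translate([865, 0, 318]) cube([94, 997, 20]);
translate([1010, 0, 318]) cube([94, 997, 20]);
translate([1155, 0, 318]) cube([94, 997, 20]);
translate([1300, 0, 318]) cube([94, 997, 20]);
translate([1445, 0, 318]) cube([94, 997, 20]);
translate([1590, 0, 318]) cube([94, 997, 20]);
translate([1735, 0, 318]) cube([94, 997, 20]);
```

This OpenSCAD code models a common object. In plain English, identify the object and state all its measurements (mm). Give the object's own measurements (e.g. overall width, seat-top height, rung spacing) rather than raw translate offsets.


A bed frame 1969 mm long (x) by 997 mm wide (y). Four 89×89 mm corner posts, 381 mm tall, at the corners of the footprint. Four rails of 21 mm thickness and 135 mm height run between adjacent posts with their undersides at z = 183 mm, their outer faces flush with the outside of the frame (the two x-running rails run between the posts' inner faces; the two y-running rails run between the posts' inner faces). 12 slats, each 94 mm wide (x) and 20 mm thick, lie across the top of the two x-running rails, running the full 997 mm width of the frame in y; along x they sit between the end posts with a 51 mm gap after the −x posts and between neighbouring slats and before the +x posts.


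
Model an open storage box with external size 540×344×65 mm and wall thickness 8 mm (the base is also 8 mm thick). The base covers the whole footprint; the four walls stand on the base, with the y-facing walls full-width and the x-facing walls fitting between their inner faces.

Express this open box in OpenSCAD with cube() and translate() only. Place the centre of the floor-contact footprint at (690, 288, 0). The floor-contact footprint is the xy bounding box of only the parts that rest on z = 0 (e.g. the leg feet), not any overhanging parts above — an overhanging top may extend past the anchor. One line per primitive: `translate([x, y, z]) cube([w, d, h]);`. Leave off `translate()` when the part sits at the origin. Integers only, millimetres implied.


translate([420, 116, 0]) cube([540, 344, 8]);
translate([420, 116, 8]) cube([540, 8, 57]);
translate([420, 452, 8]) cube([540, 8, 57]);
translate([420, 124, 8]) cube([8, 328, 57]);
translate([952, 124, 8]) cube([8, 328, 57]);


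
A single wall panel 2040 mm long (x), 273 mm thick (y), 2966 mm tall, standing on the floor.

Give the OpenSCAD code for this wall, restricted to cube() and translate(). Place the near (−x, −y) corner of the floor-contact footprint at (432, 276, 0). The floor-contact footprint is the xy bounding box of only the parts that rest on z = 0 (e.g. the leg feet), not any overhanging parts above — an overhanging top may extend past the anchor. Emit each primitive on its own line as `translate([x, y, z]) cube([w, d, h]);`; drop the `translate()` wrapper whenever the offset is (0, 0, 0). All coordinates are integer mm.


translate([432, 276, 0]) cube([2040, 273, 2966]);


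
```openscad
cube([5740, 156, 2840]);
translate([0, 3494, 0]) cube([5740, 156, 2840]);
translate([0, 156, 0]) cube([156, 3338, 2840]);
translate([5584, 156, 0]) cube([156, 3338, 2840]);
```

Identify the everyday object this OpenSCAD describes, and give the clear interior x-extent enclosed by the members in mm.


A house (or room) frame. The interior width is 5428 mm.

Four 2840 mm walls enclosing a rectangle with no floor or roof — a room or house frame. Outside width is 5740 mm and wall thickness is 156 mm, so the interior width is 5740 − 2 × 156 = 5428 mm.


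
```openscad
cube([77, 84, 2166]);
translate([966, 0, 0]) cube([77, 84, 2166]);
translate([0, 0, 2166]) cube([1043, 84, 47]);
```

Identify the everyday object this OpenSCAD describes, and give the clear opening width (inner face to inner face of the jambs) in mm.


A door frame. The clear opening width is 889 mm.

Two 2166 mm tall posts with a header on top — a door frame. The left jamb is 77 mm wide at x = 0; the right jamb starts at x = 966. The clear opening is 966 − 77 = 889 mm.


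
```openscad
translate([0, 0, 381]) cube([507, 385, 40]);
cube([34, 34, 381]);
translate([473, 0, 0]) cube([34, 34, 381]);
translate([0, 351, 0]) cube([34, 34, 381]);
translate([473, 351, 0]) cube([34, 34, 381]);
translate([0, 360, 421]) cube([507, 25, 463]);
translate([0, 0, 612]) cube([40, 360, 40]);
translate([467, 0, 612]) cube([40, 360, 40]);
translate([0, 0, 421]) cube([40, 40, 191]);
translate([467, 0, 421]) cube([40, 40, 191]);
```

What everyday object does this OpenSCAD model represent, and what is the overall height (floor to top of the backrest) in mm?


A chair. The overall height is 884 mm.

A slab on four corner posts with a tall panel at the back — a chair. The seat slab sits at z = 381 with thickness 40, and the 463 mm backrest starts at the seat top, so the overall height is 381 + 40 + 463 = 884 mm.


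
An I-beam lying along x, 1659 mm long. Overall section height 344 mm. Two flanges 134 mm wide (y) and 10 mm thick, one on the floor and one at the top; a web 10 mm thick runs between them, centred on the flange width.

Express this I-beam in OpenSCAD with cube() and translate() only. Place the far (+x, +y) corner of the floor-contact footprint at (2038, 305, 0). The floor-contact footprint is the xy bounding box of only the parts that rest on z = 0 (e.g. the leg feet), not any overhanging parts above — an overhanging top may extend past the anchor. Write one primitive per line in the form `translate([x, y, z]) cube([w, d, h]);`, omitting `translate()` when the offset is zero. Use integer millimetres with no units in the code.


translate([379, 171, 0]) cube([1659, 134, 10]);
translate([379, 233, 10]) cube([1659, 10, 324]);
translate([379, 171, 334]) cube([1659, 134, 10]);


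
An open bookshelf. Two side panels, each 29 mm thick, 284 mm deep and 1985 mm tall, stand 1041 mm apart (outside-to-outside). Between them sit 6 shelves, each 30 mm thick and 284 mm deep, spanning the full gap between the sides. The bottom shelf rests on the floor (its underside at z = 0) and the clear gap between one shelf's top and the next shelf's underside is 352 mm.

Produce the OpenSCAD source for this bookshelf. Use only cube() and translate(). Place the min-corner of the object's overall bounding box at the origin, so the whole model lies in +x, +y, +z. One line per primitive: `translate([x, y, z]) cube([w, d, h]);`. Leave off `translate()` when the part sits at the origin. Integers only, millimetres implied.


cube([29, 284, 1985]);
translate([1012, 0, 0]) cube([29, 284, 1985]);
translate([29, 0, 0]) cube([983, 284, 30]);
translate([29, 0, 382]) cube([983, 284, 30]);
translate([29, 0, 764]) cube([983, 284, 30]);
translate([29, 0, 1146]) cube([983, 284, 30]);
translate([29, 0, 1528]) cube([983, 284, 30]);
translate([29, 0, 1910]) cube([983, 284, 30]);


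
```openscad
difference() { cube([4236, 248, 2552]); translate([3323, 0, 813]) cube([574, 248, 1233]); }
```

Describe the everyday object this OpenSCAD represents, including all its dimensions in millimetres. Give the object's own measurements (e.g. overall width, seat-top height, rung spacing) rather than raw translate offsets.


A wall 4236 mm long (x), 248 mm thick (y), 2552 mm tall, with a rectangular window opening cut through it. The opening is 574 mm wide and 1233 mm tall; its sill is at z = 813 mm and its near (−x) edge is 3323 mm from the wall's −x end. The opening passes through the full wall thickness.


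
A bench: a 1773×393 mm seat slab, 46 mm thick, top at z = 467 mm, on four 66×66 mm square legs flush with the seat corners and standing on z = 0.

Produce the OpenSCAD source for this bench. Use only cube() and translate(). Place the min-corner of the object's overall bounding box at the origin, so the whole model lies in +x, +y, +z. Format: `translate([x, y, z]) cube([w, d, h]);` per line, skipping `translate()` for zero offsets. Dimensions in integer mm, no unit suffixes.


// leg_h = 467 − 46 = 421
translate([0, 0, 421]) cube([1773, 393, 46]);
cube([66, 66, 421]);
translate([0, 327, 0]) cube([66, 66, 421]);
translate([1707, 0, 0]) cube([66, 66, 421]);
translate([1707, 327, 0]) cube([66, 66, 421]);


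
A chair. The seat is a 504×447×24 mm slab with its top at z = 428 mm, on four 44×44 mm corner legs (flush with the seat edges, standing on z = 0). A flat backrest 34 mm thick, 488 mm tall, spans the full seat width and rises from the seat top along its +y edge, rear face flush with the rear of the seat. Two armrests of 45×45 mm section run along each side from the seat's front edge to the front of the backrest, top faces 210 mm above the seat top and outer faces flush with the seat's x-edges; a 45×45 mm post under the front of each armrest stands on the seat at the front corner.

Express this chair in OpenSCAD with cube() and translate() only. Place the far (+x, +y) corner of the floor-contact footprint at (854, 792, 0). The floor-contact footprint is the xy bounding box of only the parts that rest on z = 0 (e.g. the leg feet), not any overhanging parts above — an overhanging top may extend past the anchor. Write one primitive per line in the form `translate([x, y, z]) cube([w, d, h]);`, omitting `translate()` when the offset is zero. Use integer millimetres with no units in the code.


translate([350, 345, 404]) cube([504, 447, 24]);
translate([350, 345, 0]) cube([44, 44, 404]);
translate([810, 345, 0]) cube([44, 44, 404]);
translate([350, 748, 0]) cube([44, 44, 404]);
translate([810, 748, 0]) cube([44, 44, 404]);
translate([350, 758, 428]) cube([504, 34, 488]);
translate([350, 345, 593]) cube([45, 413, 45]);
translate([809, 345, 593]) cube([45, 413, 45]);
translate([350, 345, 428]) cube([45, 45, 165]);
translate([809, 345, 428]) cube([45, 45, 165]);


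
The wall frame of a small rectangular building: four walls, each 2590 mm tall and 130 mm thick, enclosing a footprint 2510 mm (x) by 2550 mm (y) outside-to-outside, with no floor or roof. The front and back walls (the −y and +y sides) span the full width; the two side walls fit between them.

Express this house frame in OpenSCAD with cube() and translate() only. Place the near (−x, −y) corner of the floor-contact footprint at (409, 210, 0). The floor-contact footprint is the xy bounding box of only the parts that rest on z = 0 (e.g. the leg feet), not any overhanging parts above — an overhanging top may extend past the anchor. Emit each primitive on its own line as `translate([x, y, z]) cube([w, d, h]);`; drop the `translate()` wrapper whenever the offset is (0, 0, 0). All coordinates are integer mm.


translate([409, 210, 0]) cube([2510, 130, 2590]);
translate([409, 2630, 0]) cube([2510, 130, 2590]);
translate([409, 340, 0]) cube([130, 2290, 2590]);
translate([2789, 340, 0]) cube([130, 2290, 2590]);


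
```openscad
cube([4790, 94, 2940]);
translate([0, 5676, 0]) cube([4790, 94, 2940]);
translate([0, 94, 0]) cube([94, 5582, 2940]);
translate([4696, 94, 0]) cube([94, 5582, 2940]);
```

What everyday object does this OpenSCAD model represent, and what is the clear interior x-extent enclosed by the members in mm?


A house (or room) frame. The interior width is 4602 mm.

Four 2940 mm walls enclosing a rectangle with no floor or roof — a room or house frame. Outside width is 4790 mm and wall thickness is 94 mm, so the interior width is 4790 − 2 × 94 = 4602 mm.


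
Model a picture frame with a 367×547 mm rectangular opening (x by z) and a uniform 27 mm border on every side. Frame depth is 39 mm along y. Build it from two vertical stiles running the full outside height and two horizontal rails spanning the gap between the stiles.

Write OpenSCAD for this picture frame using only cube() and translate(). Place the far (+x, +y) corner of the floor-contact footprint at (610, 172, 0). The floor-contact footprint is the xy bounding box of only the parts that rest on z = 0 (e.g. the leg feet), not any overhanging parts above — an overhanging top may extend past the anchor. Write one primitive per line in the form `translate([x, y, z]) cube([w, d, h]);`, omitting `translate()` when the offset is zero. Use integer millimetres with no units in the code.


translate([189, 133, 0]) cube([27, 39, 601]);
translate([583, 133, 0]) cube([27, 39, 601]);
translate([216, 133, 0]) cube([367, 39, 27]);
translate([216, 133, 574]) cube([367, 39, 27]);


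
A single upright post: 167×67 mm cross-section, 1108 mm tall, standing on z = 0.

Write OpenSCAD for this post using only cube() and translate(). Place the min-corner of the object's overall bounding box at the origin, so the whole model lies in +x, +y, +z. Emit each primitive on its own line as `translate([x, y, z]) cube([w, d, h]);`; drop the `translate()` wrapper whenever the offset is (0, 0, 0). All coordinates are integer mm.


cube([167, 67, 1108]);


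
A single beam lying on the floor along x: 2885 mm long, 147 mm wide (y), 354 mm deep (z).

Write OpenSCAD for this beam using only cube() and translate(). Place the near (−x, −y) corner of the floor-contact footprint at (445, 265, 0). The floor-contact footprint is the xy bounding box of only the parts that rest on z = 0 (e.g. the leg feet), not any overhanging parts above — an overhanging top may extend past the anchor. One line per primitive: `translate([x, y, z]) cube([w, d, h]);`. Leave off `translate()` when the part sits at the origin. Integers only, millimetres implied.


translate([445, 265, 0]) cube([2885, 147, 354]);


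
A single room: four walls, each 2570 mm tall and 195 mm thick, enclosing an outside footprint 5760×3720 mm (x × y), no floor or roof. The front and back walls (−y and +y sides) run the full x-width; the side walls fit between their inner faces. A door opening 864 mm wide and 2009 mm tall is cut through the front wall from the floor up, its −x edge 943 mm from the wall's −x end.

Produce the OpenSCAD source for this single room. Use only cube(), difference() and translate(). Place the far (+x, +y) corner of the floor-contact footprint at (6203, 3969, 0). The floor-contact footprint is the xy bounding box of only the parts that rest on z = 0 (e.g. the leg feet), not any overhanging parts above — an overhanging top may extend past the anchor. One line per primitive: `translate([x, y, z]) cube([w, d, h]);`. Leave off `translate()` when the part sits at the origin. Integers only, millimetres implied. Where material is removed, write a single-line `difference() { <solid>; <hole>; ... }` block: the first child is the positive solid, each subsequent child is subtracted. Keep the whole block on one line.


difference() { translate([443, 249, 0]) cube([5760, 195, 2570]); translate([1386, 249, 0]) cube([864, 195, 2009]); }
translate([443, 3774, 0]) cube([5760, 195, 2570]);
translate([443, 444, 0]) cube([195, 3330, 2570]);
translate([6008, 444, 0]) cube([195, 3330, 2570]);
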